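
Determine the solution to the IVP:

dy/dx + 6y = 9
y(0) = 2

General solution: y = 3/2 + Ce^(-6x)
Applying y(0) = 2: C = 2 - 3/2 = 1/2
Particular solution: y = 3/2 + (1/2)e^(-6x)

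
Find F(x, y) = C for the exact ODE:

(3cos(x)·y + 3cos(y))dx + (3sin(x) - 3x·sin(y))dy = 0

Verify exactness: ∂M/∂y = ∂N/∂x ✓
Find F(x,y) such that ∂F/∂x = M, ∂F/∂y = N
Solution: 3sin(x)·y + 3x·cos(y) = C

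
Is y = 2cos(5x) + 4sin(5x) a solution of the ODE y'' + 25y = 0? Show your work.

Verification:
y'' = -50cos(5x) - 100sin(5x)
y'' + 25y = 0 ✓

Yes, it is a solution.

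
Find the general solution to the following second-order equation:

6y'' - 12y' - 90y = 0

Characteristic equation: 6r² - 12r - 90 = 0
Divide by 6: r² - 2r - 15 = 0
Roots: r = 5, -3 (distinct real)
General solution: y = C₁e^(5x) + C₂e^(-3x)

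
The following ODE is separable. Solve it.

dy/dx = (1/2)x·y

Separating variables and integrating:
ln|y| = x^2/4 + C

General solution: y = Ce^(x^2/4)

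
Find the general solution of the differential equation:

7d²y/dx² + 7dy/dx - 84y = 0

Characteristic equation: 7r² + 7r - 84 = 0
Divide by 7: r² + r - 12 = 0
Roots: r = 3, -4 (distinct real)
General solution: y = C₁e^(3x) + C₂e^(-4x)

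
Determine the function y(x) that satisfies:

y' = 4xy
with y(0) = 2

General solution: y = Ce^(2x²)
Applying IC y(0) = 2:
Particular solution: y = 2e^(2x²)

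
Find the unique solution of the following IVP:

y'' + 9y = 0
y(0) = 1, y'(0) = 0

General solution: y = C₁cos(3x) + C₂sin(3x)
Complex roots r = ±3i
Applying ICs: C₁ = 1, C₂ = 0
Particular solution: y = cos(3x)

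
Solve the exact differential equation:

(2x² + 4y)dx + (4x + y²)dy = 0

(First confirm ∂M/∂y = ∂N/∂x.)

Verify exactness: ∂M/∂y = ∂N/∂x ✓
Find F(x,y) such that ∂F/∂x = M, ∂F/∂y = N
Solution: 2x³/3 + 4xy + y³/3 = C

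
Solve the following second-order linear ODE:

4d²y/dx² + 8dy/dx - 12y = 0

Characteristic equation: 4r² + 8r - 12 = 0
Divide by 4: r² + 2r - 3 = 0
Roots: r = 1, -3 (distinct real)
General solution: y = C₁e^x + C₂e^(-3x)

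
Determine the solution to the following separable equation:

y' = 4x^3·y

Separating variables and integrating:
ln|y| = x^4 + C

General solution: y = Ce^(x^4)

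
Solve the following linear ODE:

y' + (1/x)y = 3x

Using integrating factor method:

General solution: y = x^2 + C/x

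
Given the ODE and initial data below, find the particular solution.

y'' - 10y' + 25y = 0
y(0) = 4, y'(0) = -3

General solution: y = (C₁ + C₂x)e^(5x)
Repeated root r = 5
Applying ICs: C₁ = 4, C₂ = -23
Particular solution: y = (4 - 23x)e^(5x)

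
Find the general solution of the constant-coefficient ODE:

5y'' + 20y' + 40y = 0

Characteristic equation: 5r² + 20r + 40 = 0
Divide by 5: r² + 4r + 8 = 0
Roots: r = -2 ± 2i (complex conjugates)
General solution: y = e^(-2x)(C₁cos(2x) + C₂sin(2x))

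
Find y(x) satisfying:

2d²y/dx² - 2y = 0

Characteristic equation: 2r² - 2 = 0
Divide by 2: r² - 1 = 0
Roots: r = 1, -1 (distinct real)
General solution: y = C₁e^x + C₂e^(-x)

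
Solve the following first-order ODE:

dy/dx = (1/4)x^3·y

Separating variables and integrating:
ln|y| = x^4/16 + C

General solution: y = Ce^(x^4/16)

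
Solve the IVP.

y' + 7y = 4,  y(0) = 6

General solution: y = 4/7 + Ce^(-7x)
Applying y(0) = 6: C = 6 - 4/7 = 38/7
Particular solution: y = 4/7 + (38/7)e^(-7x)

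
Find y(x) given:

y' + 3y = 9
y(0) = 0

General solution: y = 3 + Ce^(-3x)
Applying y(0) = 0: C = 0 - 3 = -3
Particular solution: y = 3 - 3e^(-3x)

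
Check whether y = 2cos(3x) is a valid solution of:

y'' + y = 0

Verification:
y'' = -18cos(3x)
y'' + y ≠ 0 (frequency mismatch: got 9 instead of 1)

No, it is not a solution.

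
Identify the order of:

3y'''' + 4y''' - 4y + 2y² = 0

The order is 4 (highest derivative is of order 4).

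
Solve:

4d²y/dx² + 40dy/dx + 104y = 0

Characteristic equation: 4r² + 40r + 104 = 0
Divide by 4: r² + 10r + 26 = 0
Roots: r = -5 ± i (complex conjugates)
General solution: y = e^(-5x)(C₁cos(x) + C₂sin(x))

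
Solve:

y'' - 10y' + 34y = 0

Characteristic equation: r² - 10r + 34 = 0
Roots: r = 5 ± 3i (complex conjugates)
General solution: y = e^(5x)(C₁cos(3x) + C₂sin(3x))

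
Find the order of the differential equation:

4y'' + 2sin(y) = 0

The order is 2 (highest derivative is of order 2).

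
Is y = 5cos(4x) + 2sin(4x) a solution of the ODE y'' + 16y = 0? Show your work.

Verification:
y'' = -80cos(4x) - 32sin(4x)
y'' + 16y = 0 ✓

Yes, it is a solution.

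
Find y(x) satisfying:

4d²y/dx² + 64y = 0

Characteristic equation: 4r² + 64 = 0
Divide by 4: r² + 16 = 0
Roots: r = ±4i (complex conjugates)
General solution: y = C₁cos(4x) + C₂sin(4x)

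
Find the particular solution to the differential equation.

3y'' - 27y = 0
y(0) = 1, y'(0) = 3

General solution: y = C₁e^(3x) + C₂e^(-3x)
Applying ICs: C₁ = 1, C₂ = 0
Particular solution: y = e^(3x)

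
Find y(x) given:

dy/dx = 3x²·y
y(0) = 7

General solution: y = Ce^(x³)
Applying IC y(0) = 7:
Particular solution: y = 7e^(x³)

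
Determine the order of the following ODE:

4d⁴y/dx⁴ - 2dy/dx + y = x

The order is 4 (highest derivative is of order 4).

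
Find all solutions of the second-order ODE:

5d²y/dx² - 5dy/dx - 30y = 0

Characteristic equation: 5r² - 5r - 30 = 0
Divide by 5: r² - r - 6 = 0
Roots: r = 3, -2 (distinct real)
General solution: y = C₁e^(3x) + C₂e^(-2x)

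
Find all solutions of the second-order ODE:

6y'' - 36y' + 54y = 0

Characteristic equation: 6r² - 36r + 54 = 0
Divide by 6: r² - 6r + 9 = 0
Factored: (r - 3)² = 0
Repeated root: r = 3
General solution: y = (C₁ + C₂x)e^(3x)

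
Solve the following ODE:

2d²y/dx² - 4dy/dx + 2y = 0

Characteristic equation: 2r² - 4r + 2 = 0
Divide by 2: r² - 2r + 1 = 0
Factored: (r - 1)² = 0
Repeated root: r = 1
General solution: y = (C₁ + C₂x)e^x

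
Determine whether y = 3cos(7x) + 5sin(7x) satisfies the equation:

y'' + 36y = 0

Verification:
y'' = -147cos(7x) - 245sin(7x)
y'' + 36y ≠ 0 (frequency mismatch: got 49 instead of 36)

No, it is not a solution.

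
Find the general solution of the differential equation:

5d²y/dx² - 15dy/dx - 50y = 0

Characteristic equation: 5r² - 15r - 50 = 0
Divide by 5: r² - 3r - 10 = 0
Roots: r = 5, -2 (distinct real)
General solution: y = C₁e^(5x) + C₂e^(-2x)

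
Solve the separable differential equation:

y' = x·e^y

Separating variables and integrating:
-e^(-y) = x²/2 + C

General solution: y = -ln(C - x²/2)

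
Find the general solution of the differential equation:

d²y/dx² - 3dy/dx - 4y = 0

Characteristic equation: r² - 3r - 4 = 0
Roots: r = 4, -1 (distinct real)
General solution: y = C₁e^(4x) + C₂e^(-x)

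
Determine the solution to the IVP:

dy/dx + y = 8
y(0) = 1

General solution: y = 8 + Ce^(-x)
Applying y(0) = 1: C = 1 - 8 = -7
Particular solution: y = 8 - 7e^(-x)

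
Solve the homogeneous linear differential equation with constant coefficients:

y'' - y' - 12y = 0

Characteristic equation: r² - r - 12 = 0
Roots: r = 4, -3 (distinct real)
General solution: y = C₁e^(4x) + C₂e^(-3x)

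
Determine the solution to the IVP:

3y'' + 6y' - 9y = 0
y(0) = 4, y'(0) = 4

General solution: y = C₁e^x + C₂e^(-3x)
Applying ICs: C₁ = 4, C₂ = 0
Particular solution: y = 4e^x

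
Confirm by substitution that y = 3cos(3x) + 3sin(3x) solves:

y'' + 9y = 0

Verification:
y'' = -27cos(3x) - 27sin(3x)
y'' + 9y = 0 ✓

Yes, it is a solution.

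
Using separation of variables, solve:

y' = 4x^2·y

Separating variables and integrating:
ln|y| = 4x^3/3 + C

General solution: y = Ce^(4x^3/3)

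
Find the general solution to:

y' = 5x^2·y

Separating variables and integrating:
ln|y| = 5x^3/3 + C

General solution: y = Ce^(5x^3/3)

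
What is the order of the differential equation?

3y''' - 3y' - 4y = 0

The order is 3 (highest derivative is of order 3).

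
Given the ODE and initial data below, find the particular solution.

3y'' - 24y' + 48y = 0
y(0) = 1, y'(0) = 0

General solution: y = (C₁ + C₂x)e^(4x)
Repeated root r = 4
Applying ICs: C₁ = 1, C₂ = -4
Particular solution: y = (1 - 4x)e^(4x)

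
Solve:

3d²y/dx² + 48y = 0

Characteristic equation: 3r² + 48 = 0
Divide by 3: r² + 16 = 0
Roots: r = ±4i (complex conjugates)
General solution: y = C₁cos(4x) + C₂sin(4x)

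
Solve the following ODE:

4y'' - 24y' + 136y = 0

Characteristic equation: 4r² - 24r + 136 = 0
Divide by 4: r² - 6r + 34 = 0
Roots: r = 3 ± 5i (complex conjugates)
General solution: y = e^(3x)(C₁cos(5x) + C₂sin(5x))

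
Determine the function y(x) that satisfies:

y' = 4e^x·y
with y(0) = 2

General solution: y = Ce^(4e^x)
Applying IC y(0) = 2:
Particular solution: y = 2e^(4(e^x - 1))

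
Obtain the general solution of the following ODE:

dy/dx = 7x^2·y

Separating variables and integrating:
ln|y| = 7x^3/3 + C

General solution: y = Ce^(7x^3/3)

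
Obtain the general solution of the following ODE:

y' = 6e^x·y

Separating variables and integrating:
ln|y| = 6e^x + C

General solution: y = Ce^(6e^x)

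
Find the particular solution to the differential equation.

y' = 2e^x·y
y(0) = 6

General solution: y = Ce^(2e^x)
Applying IC y(0) = 6:
Particular solution: y = 6e^(2(e^x - 1))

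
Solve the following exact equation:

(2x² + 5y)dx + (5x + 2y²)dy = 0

Verify exactness: ∂M/∂y = ∂N/∂x ✓
Find F(x,y) such that ∂F/∂x = M, ∂F/∂y = N
Solution: 2x³/3 + 5xy + 2y³/3 = C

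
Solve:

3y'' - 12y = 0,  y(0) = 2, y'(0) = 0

General solution: y = C₁e^(2x) + C₂e^(-2x)
Applying ICs: C₁ = 1, C₂ = 1
Particular solution: y = e^(2x) + e^(-2x)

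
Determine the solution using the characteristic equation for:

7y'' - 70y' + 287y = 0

Characteristic equation: 7r² - 70r + 287 = 0
Divide by 7: r² - 10r + 41 = 0
Roots: r = 5 ± 4i (complex conjugates)
General solution: y = e^(5x)(C₁cos(4x) + C₂sin(4x))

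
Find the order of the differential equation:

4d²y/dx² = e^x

The order is 2 (highest derivative is of order 2).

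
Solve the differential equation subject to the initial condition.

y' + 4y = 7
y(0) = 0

General solution: y = 7/4 + Ce^(-4x)
Applying y(0) = 0: C = 0 - 7/4 = -7/4
Particular solution: y = 7/4 - (7/4)e^(-4x)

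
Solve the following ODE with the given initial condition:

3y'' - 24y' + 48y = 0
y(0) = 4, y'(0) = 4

General solution: y = (C₁ + C₂x)e^(4x)
Repeated root r = 4
Applying ICs: C₁ = 4, C₂ = -12
Particular solution: y = (4 - 12x)e^(4x)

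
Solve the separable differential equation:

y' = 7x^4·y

Separating variables and integrating:
ln|y| = 7x^5/5 + C

General solution: y = Ce^(7x^5/5)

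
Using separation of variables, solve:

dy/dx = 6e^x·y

Separating variables and integrating:
ln|y| = 6e^x + C

General solution: y = Ce^(6e^x)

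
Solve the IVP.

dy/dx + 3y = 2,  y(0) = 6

General solution: y = 2/3 + Ce^(-3x)
Applying y(0) = 6: C = 6 - 2/3 = 16/3
Particular solution: y = 2/3 + (16/3)e^(-3x)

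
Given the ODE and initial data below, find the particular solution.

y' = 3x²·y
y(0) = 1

General solution: y = Ce^(x³)
Applying IC y(0) = 1:
Particular solution: y = e^(x³)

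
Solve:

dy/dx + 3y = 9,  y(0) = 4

General solution: y = 3 + Ce^(-3x)
Applying y(0) = 4: C = 4 - 3 = 1
Particular solution: y = 3 + e^(-3x)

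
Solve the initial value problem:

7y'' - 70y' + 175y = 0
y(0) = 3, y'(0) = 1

General solution: y = (C₁ + C₂x)e^(5x)
Repeated root r = 5
Applying ICs: C₁ = 3, C₂ = -14
Particular solution: y = (3 - 14x)e^(5x)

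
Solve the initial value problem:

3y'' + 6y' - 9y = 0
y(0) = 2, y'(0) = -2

General solution: y = C₁e^x + C₂e^(-3x)
Applying ICs: C₁ = 1, C₂ = 1
Particular solution: y = e^x + e^(-3x)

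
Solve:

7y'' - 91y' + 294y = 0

Characteristic equation: 7r² - 91r + 294 = 0
Divide by 7: r² - 13r + 42 = 0
Roots: r = 6, 7 (distinct real)
General solution: y = C₁e^(6x) + C₂e^(7x)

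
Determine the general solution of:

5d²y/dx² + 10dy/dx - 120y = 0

Characteristic equation: 5r² + 10r - 120 = 0
Divide by 5: r² + 2r - 24 = 0
Roots: r = 4, -6 (distinct real)
General solution: y = C₁e^(4x) + C₂e^(-6x)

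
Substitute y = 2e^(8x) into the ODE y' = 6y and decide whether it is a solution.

Verification:
y = 2e^(8x)
y' = 16e^(8x)
But 6y = 12e^(8x)
y' ≠ 6y — the derivative does not match

No, it is not a solution.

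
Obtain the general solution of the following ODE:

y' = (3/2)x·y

Separating variables and integrating:
ln|y| = 3x^2/4 + C

General solution: y = Ce^(3x^2/4)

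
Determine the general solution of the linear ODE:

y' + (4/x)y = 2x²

Using integrating factor method:

General solution: y = (2/7)x^3 + Cx^(-4)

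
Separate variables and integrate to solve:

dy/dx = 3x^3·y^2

Separating variables and integrating:
-1/y = 3x^4/4 + C

General solution: y^-1 = (-3/4)x^4 + C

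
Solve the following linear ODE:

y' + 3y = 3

Using integrating factor method:

General solution: y = 1 + Ce^(-3x)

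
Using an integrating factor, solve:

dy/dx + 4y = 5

Using integrating factor method:

General solution: y = 5/4 + Ce^(-4x)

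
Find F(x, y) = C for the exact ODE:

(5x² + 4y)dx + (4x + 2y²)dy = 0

Verify exactness: ∂M/∂y = ∂N/∂x ✓
Find F(x,y) such that ∂F/∂x = M, ∂F/∂y = N
Solution: 5x³/3 + 4xy + 2y³/3 = C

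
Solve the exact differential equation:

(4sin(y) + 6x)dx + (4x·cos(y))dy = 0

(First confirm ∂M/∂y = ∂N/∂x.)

Verify exactness: ∂M/∂y = ∂N/∂x ✓
Find F(x,y) such that ∂F/∂x = M, ∂F/∂y = N
Solution: 4x·sin(y) + 3x² = C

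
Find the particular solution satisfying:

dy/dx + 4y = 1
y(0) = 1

General solution: y = 1/4 + Ce^(-4x)
Applying y(0) = 1: C = 1 - 1/4 = 3/4
Particular solution: y = 1/4 + (3/4)e^(-4x)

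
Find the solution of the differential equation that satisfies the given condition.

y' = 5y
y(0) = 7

General solution: y = Ce^(5x)
Applying IC y(0) = 7:
Particular solution: y = 7e^(5x)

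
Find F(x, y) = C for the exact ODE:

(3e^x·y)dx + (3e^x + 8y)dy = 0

Verify exactness: ∂M/∂y = ∂N/∂x ✓
Find F(x,y) such that ∂F/∂x = M, ∂F/∂y = N
Solution: 3e^x·y + 4y² = C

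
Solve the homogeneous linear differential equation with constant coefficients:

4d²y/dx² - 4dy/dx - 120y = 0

Characteristic equation: 4r² - 4r - 120 = 0
Divide by 4: r² - r - 30 = 0
Roots: r = 6, -5 (distinct real)
General solution: y = C₁e^(6x) + C₂e^(-5x)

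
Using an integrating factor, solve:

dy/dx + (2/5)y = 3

Using integrating factor method:

General solution: y = 15/2 + Ce^(-2x/5)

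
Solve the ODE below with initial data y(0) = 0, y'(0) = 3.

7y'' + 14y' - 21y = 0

General solution: y = C₁e^x + C₂e^(-3x)
Applying ICs: C₁ = 3/4, C₂ = -3/4
Particular solution: y = (3/4)e^x - (3/4)e^(-3x)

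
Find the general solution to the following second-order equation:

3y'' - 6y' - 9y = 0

Characteristic equation: 3r² - 6r - 9 = 0
Divide by 3: r² - 2r - 3 = 0
Roots: r = 3, -1 (distinct real)
General solution: y = C₁e^(3x) + C₂e^(-x)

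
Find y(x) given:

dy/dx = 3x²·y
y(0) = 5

General solution: y = Ce^(x³)
Applying IC y(0) = 5:
Particular solution: y = 5e^(x³)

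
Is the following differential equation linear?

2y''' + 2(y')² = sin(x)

No. Nonlinear ((y')² term)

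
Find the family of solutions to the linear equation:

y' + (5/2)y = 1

Using integrating factor method:

General solution: y = 2/5 + Ce^(-5x/2)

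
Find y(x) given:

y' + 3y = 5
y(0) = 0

General solution: y = 5/3 + Ce^(-3x)
Applying y(0) = 0: C = 0 - 5/3 = -5/3
Particular solution: y = 5/3 - (5/3)e^(-3x)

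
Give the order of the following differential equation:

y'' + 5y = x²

The order is 2 (highest derivative is of order 2).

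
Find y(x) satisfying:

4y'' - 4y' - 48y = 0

Characteristic equation: 4r² - 4r - 48 = 0
Divide by 4: r² - r - 12 = 0
Roots: r = 4, -3 (distinct real)
General solution: y = C₁e^(4x) + C₂e^(-3x)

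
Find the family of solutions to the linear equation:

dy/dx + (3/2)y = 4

Using integrating factor method:

General solution: y = 8/3 + Ce^(-3x/2)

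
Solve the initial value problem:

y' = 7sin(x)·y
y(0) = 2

General solution: y = Ce^(-7cos(x))
Applying IC y(0) = 2:
Particular solution: y = 2e^(7(1-cos(x)))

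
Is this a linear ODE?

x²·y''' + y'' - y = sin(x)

Yes. Linear (y and its derivatives appear to the first power only, no products of y terms)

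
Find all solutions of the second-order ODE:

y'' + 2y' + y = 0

Characteristic equation: r² + 2r + 1 = 0
Factored: (r + 1)² = 0
Repeated root: r = -1
General solution: y = (C₁ + C₂x)e^(-x)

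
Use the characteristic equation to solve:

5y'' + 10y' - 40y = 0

Characteristic equation: 5r² + 10r - 40 = 0
Divide by 5: r² + 2r - 8 = 0
Roots: r = 2, -4 (distinct real)
General solution: y = C₁e^(2x) + C₂e^(-4x)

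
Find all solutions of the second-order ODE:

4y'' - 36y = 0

Characteristic equation: 4r² - 36 = 0
Divide by 4: r² - 9 = 0
Roots: r = 3, -3 (distinct real)
General solution: y = C₁e^(3x) + C₂e^(-3x)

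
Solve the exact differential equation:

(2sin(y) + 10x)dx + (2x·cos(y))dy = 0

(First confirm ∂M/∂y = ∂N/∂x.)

Verify exactness: ∂M/∂y = ∂N/∂x ✓
Find F(x,y) such that ∂F/∂x = M, ∂F/∂y = N
Solution: 2x·sin(y) + 5x² = C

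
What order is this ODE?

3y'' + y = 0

The order is 2 (highest derivative is of order 2).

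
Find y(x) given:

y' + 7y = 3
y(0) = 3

General solution: y = 3/7 + Ce^(-7x)
Applying y(0) = 3: C = 3 - 3/7 = 18/7
Particular solution: y = 3/7 + (18/7)e^(-7x)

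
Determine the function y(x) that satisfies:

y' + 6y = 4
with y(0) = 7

General solution: y = 2/3 + Ce^(-6x)
Applying y(0) = 7: C = 7 - 2/3 = 19/3
Particular solution: y = 2/3 + (19/3)e^(-6x)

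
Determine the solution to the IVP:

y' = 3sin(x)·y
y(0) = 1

General solution: y = Ce^(-3cos(x))
Applying IC y(0) = 1:
Particular solution: y = e^(3(1-cos(x)))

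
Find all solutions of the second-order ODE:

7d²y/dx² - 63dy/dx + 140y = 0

Characteristic equation: 7r² - 63r + 140 = 0
Divide by 7: r² - 9r + 20 = 0
Roots: r = 4, 5 (distinct real)
General solution: y = C₁e^(4x) + C₂e^(5x)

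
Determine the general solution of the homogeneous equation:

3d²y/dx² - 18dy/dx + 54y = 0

Characteristic equation: 3r² - 18r + 54 = 0
Divide by 3: r² - 6r + 18 = 0
Roots: r = 3 ± 3i (complex conjugates)
General solution: y = e^(3x)(C₁cos(3x) + C₂sin(3x))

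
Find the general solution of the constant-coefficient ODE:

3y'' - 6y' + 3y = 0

Characteristic equation: 3r² - 6r + 3 = 0
Divide by 3: r² - 2r + 1 = 0
Factored: (r - 1)² = 0
Repeated root: r = 1
General solution: y = (C₁ + C₂x)e^x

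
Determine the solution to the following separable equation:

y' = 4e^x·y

Separating variables and integrating:
ln|y| = 4e^x + C

General solution: y = Ce^(4e^x)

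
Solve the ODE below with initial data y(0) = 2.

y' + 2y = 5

General solution: y = 5/2 + Ce^(-2x)
Applying y(0) = 2: C = 2 - 5/2 = -1/2
Particular solution: y = 5/2 - (1/2)e^(-2x)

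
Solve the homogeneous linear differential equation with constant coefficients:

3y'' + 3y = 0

Characteristic equation: 3r² + 3 = 0
Divide by 3: r² + 1 = 0
Roots: r = ±i (complex conjugates)
General solution: y = C₁cos(x) + C₂sin(x)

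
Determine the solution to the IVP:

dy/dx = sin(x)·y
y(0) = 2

General solution: y = Ce^(-cos(x))
Applying IC y(0) = 2:
Particular solution: y = 2e^(1-cos(x))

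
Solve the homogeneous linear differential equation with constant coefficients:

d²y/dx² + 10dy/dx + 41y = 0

Characteristic equation: r² + 10r + 41 = 0
Roots: r = -5 ± 4i (complex conjugates)
General solution: y = e^(-5x)(C₁cos(4x) + C₂sin(4x))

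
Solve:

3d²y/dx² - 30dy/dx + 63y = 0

Characteristic equation: 3r² - 30r + 63 = 0
Divide by 3: r² - 10r + 21 = 0
Roots: r = 7, 3 (distinct real)
General solution: y = C₁e^(7x) + C₂e^(3x)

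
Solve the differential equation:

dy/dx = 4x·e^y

Separating variables and integrating:
-e^(-y) = 2x² + C

General solution: y = -ln(C - 2x²)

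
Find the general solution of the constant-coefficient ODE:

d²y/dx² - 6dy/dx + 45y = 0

Characteristic equation: r² - 6r + 45 = 0
Roots: r = 3 ± 6i (complex conjugates)
General solution: y = e^(3x)(C₁cos(6x) + C₂sin(6x))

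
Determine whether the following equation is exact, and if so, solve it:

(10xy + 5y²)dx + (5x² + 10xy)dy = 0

Verify exactness: ∂M/∂y = ∂N/∂x ✓
Find F(x,y) such that ∂F/∂x = M, ∂F/∂y = N
Solution: 5x²y + 5xy² = C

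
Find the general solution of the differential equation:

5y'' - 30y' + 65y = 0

Characteristic equation: 5r² - 30r + 65 = 0
Divide by 5: r² - 6r + 13 = 0
Roots: r = 3 ± 2i (complex conjugates)
General solution: y = e^(3x)(C₁cos(2x) + C₂sin(2x))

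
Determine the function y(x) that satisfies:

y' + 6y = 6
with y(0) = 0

General solution: y = 1 + Ce^(-6x)
Applying y(0) = 0: C = 0 - 1 = -1
Particular solution: y = 1 - e^(-6x)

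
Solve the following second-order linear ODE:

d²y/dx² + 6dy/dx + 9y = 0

Characteristic equation: r² + 6r + 9 = 0
Factored: (r + 3)² = 0
Repeated root: r = -3
General solution: y = (C₁ + C₂x)e^(-3x)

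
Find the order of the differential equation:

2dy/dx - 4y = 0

The order is 1 (highest derivative is of order 1).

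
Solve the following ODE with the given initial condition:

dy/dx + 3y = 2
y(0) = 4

General solution: y = 2/3 + Ce^(-3x)
Applying y(0) = 4: C = 4 - 2/3 = 10/3
Particular solution: y = 2/3 + (10/3)e^(-3x)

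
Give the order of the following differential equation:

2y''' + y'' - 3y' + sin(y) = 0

The order is 3 (highest derivative is of order 3).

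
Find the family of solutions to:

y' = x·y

Separating variables and integrating:
ln|y| = x^2/2 + C

General solution: y = Ce^(x^2/2)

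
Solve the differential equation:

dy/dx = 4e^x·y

Separating variables and integrating:
ln|y| = 4e^x + C

General solution: y = Ce^(4e^x)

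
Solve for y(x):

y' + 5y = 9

Using integrating factor method:

General solution: y = 9/5 + Ce^(-5x)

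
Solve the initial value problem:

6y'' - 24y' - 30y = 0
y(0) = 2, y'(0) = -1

General solution: y = C₁e^(5x) + C₂e^(-x)
Applying ICs: C₁ = 1/6, C₂ = 11/6
Particular solution: y = (1/6)e^(5x) + (11/6)e^(-x)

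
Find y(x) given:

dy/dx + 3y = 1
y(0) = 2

General solution: y = 1/3 + Ce^(-3x)
Applying y(0) = 2: C = 2 - 1/3 = 5/3
Particular solution: y = 1/3 + (5/3)e^(-3x)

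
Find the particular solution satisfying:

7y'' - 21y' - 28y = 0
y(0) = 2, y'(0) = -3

General solution: y = C₁e^(4x) + C₂e^(-x)
Applying ICs: C₁ = -1/5, C₂ = 11/5
Particular solution: y = -(1/5)e^(4x) + (11/5)e^(-x)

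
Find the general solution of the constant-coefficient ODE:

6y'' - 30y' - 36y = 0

Characteristic equation: 6r² - 30r - 36 = 0
Divide by 6: r² - 5r - 6 = 0
Roots: r = 6, -1 (distinct real)
General solution: y = C₁e^(6x) + C₂e^(-x)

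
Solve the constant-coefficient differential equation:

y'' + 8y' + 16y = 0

Characteristic equation: r² + 8r + 16 = 0
Factored: (r + 4)² = 0
Repeated root: r = -4
General solution: y = (C₁ + C₂x)e^(-4x)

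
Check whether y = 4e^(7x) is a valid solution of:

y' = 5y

Verification:
y = 4e^(7x)
y' = 28e^(7x)
But 5y = 20e^(7x)
y' ≠ 5y — the derivative does not match

No, it is not a solution.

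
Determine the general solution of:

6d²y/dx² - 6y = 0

Characteristic equation: 6r² - 6 = 0
Divide by 6: r² - 1 = 0
Roots: r = 1, -1 (distinct real)
General solution: y = C₁e^x + C₂e^(-x)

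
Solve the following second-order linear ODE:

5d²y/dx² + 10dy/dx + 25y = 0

Characteristic equation: 5r² + 10r + 25 = 0
Divide by 5: r² + 2r + 5 = 0
Roots: r = -1 ± 2i (complex conjugates)
General solution: y = e^(-x)(C₁cos(2x) + C₂sin(2x))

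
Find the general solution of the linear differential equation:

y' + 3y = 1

Using integrating factor method:

General solution: y = 1/3 + Ce^(-3x)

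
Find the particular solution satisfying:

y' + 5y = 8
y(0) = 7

General solution: y = 8/5 + Ce^(-5x)
Applying y(0) = 7: C = 7 - 8/5 = 27/5
Particular solution: y = 8/5 + (27/5)e^(-5x)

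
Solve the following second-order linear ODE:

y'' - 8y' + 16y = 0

Characteristic equation: r² - 8r + 16 = 0
Factored: (r - 4)² = 0
Repeated root: r = 4
General solution: y = (C₁ + C₂x)e^(4x)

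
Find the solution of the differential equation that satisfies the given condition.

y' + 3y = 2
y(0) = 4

General solution: y = 2/3 + Ce^(-3x)
Applying y(0) = 4: C = 4 - 2/3 = 10/3
Particular solution: y = 2/3 + (10/3)e^(-3x)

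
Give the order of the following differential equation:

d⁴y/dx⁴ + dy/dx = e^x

The order is 4 (highest derivative is of order 4).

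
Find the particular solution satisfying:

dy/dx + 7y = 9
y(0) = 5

General solution: y = 9/7 + Ce^(-7x)
Applying y(0) = 5: C = 5 - 9/7 = 26/7
Particular solution: y = 9/7 + (26/7)e^(-7x)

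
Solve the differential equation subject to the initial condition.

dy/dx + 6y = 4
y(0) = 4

General solution: y = 2/3 + Ce^(-6x)
Applying y(0) = 4: C = 4 - 2/3 = 10/3
Particular solution: y = 2/3 + (10/3)e^(-6x)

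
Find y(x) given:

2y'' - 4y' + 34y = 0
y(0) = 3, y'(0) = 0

General solution: y = e^x(C₁cos(4x) + C₂sin(4x))
Complex roots r = 1 ± 4i
Applying ICs: C₁ = 3, C₂ = -3/4
Particular solution: y = e^x(3cos(4x) - (3/4)sin(4x))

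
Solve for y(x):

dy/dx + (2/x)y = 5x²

Using integrating factor method:

General solution: y = x^3 + Cx^(-2)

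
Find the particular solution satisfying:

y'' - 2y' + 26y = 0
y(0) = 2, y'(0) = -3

General solution: y = e^x(C₁cos(5x) + C₂sin(5x))
Complex roots r = 1 ± 5i
Applying ICs: C₁ = 2, C₂ = -1
Particular solution: y = e^x(2cos(5x) - sin(5x))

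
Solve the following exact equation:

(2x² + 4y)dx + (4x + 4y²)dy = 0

Verify exactness: ∂M/∂y = ∂N/∂x ✓
Find F(x,y) such that ∂F/∂x = M, ∂F/∂y = N
Solution: 2x³/3 + 4xy + 4y³/3 = C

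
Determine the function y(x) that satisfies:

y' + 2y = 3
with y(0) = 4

General solution: y = 3/2 + Ce^(-2x)
Applying y(0) = 4: C = 4 - 3/2 = 5/2
Particular solution: y = 3/2 + (5/2)e^(-2x)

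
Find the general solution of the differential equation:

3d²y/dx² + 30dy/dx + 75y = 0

Characteristic equation: 3r² + 30r + 75 = 0
Divide by 3: r² + 10r + 25 = 0
Factored: (r + 5)² = 0
Repeated root: r = -5
General solution: y = (C₁ + C₂x)e^(-5x)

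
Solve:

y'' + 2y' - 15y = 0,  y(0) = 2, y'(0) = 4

General solution: y = C₁e^(3x) + C₂e^(-5x)
Applying ICs: C₁ = 7/4, C₂ = 1/4
Particular solution: y = (7/4)e^(3x) + (1/4)e^(-5x)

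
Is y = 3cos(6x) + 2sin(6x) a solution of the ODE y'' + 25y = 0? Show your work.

Verification:
y'' = -108cos(6x) - 72sin(6x)
y'' + 25y ≠ 0 (frequency mismatch: got 36 instead of 25)

No, it is not a solution.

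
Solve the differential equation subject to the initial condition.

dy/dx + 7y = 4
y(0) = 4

General solution: y = 4/7 + Ce^(-7x)
Applying y(0) = 4: C = 4 - 4/7 = 24/7
Particular solution: y = 4/7 + (24/7)e^(-7x)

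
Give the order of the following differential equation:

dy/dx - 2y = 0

The order is 1 (highest derivative is of order 1).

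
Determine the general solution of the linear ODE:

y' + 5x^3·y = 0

Using integrating factor method:

General solution: y = Ce^(-5x^4/4)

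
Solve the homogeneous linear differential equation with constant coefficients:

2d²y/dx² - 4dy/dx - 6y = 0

Characteristic equation: 2r² - 4r - 6 = 0
Divide by 2: r² - 2r - 3 = 0
Roots: r = 3, -1 (distinct real)
General solution: y = C₁e^(3x) + C₂e^(-x)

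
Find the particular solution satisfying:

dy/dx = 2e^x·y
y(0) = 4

General solution: y = Ce^(2e^x)
Applying IC y(0) = 4:
Particular solution: y = 4e^(2(e^x - 1))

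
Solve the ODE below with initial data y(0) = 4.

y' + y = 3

General solution: y = 3 + Ce^(-x)
Applying y(0) = 4: C = 4 - 3 = 1
Particular solution: y = 3 + e^(-x)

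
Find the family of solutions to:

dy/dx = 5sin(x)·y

Separating variables and integrating:
ln|y| = -5cos(x) + C

General solution: y = Ce^(-5cos(x))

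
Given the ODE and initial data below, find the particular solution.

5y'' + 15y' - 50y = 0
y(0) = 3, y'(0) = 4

General solution: y = C₁e^(2x) + C₂e^(-5x)
Applying ICs: C₁ = 19/7, C₂ = 2/7
Particular solution: y = (19/7)e^(2x) + (2/7)e^(-5x)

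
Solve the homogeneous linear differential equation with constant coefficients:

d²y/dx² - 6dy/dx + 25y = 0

Characteristic equation: r² - 6r + 25 = 0
Roots: r = 3 ± 4i (complex conjugates)
General solution: y = e^(3x)(C₁cos(4x) + C₂sin(4x))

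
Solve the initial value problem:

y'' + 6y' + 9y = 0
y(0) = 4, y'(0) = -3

General solution: y = (C₁ + C₂x)e^(-3x)
Repeated root r = -3
Applying ICs: C₁ = 4, C₂ = 9
Particular solution: y = (4 + 9x)e^(-3x)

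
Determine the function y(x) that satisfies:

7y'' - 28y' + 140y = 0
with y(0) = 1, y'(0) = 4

General solution: y = e^(2x)(C₁cos(4x) + C₂sin(4x))
Complex roots r = 2 ± 4i
Applying ICs: C₁ = 1, C₂ = 1/2
Particular solution: y = e^(2x)(cos(4x) + (1/2)sin(4x))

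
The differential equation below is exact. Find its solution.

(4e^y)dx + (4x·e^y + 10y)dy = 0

Verify exactness: ∂M/∂y = ∂N/∂x ✓
Find F(x,y) such that ∂F/∂x = M, ∂F/∂y = N
Solution: 4x·e^y + 5y² = C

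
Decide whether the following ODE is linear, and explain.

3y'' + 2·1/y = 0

Nonlinear (1/y term)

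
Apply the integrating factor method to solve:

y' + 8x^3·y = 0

Using integrating factor method:

General solution: y = Ce^(-2x^4)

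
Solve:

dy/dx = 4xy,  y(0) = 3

General solution: y = Ce^(2x²)
Applying IC y(0) = 3:
Particular solution: y = 3e^(2x²)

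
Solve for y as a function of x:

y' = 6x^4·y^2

Separating variables and integrating:
-1/y = 6x^5/5 + C

General solution: y^-1 = (-6/5)x^5 + C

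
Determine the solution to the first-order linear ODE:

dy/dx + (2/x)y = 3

Using integrating factor method:

General solution: y = x + Cx^(-2)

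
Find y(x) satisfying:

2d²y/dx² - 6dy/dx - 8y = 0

Characteristic equation: 2r² - 6r - 8 = 0
Divide by 2: r² - 3r - 4 = 0
Roots: r = 4, -1 (distinct real)
General solution: y = C₁e^(4x) + C₂e^(-x)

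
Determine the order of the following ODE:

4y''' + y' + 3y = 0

The order is 3 (highest derivative is of order 3).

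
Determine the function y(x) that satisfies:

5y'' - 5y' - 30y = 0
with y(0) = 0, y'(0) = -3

General solution: y = C₁e^(3x) + C₂e^(-2x)
Applying ICs: C₁ = -3/5, C₂ = 3/5
Particular solution: y = -(3/5)e^(3x) + (3/5)e^(-2x)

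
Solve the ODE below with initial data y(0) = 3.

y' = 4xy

General solution: y = Ce^(2x²)
Applying IC y(0) = 3:
Particular solution: y = 3e^(2x²)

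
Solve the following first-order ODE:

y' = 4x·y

Separating variables and integrating:
ln|y| = 2x^2 + C

General solution: y = Ce^(2x^2)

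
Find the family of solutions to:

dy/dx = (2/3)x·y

Separating variables and integrating:
ln|y| = x^2/3 + C

General solution: y = Ce^(x^2/3)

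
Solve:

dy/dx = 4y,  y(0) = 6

General solution: y = Ce^(4x)
Applying IC y(0) = 6:
Particular solution: y = 6e^(4x)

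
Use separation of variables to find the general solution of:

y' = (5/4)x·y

Separating variables and integrating:
ln|y| = 5x^2/8 + C

General solution: y = Ce^(5x^2/8)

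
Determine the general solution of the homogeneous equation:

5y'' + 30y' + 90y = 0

Characteristic equation: 5r² + 30r + 90 = 0
Divide by 5: r² + 6r + 18 = 0
Roots: r = -3 ± 3i (complex conjugates)
General solution: y = e^(-3x)(C₁cos(3x) + C₂sin(3x))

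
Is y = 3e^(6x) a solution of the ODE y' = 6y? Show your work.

Verification:
y = 3e^(6x)
y' = 18e^(6x)
6y = 18e^(6x)
y' = 6y ✓

Yes, it is a solution.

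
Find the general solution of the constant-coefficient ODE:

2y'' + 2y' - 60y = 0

Characteristic equation: 2r² + 2r - 60 = 0
Divide by 2: r² + r - 30 = 0
Roots: r = 5, -6 (distinct real)
General solution: y = C₁e^(5x) + C₂e^(-6x)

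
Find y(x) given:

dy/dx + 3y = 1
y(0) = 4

General solution: y = 1/3 + Ce^(-3x)
Applying y(0) = 4: C = 4 - 1/3 = 11/3
Particular solution: y = 1/3 + (11/3)e^(-3x)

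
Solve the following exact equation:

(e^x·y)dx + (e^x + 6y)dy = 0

Verify exactness: ∂M/∂y = ∂N/∂x ✓
Find F(x,y) such that ∂F/∂x = M, ∂F/∂y = N
Solution: e^x·y + 3y² = C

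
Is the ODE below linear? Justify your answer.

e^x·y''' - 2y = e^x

Yes. Linear (y and its derivatives appear to the first power only, no products of y terms)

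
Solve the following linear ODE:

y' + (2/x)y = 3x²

Using integrating factor method:

General solution: y = (3/5)x^3 + Cx^(-2)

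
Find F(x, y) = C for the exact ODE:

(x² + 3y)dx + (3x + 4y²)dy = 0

Verify exactness: ∂M/∂y = ∂N/∂x ✓
Find F(x,y) such that ∂F/∂x = M, ∂F/∂y = N
Solution: x³/3 + 3xy + 4y³/3 = C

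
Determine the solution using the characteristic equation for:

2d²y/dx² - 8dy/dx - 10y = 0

Characteristic equation: 2r² - 8r - 10 = 0
Divide by 2: r² - 4r - 5 = 0
Roots: r = 5, -1 (distinct real)
General solution: y = C₁e^(5x) + C₂e^(-x)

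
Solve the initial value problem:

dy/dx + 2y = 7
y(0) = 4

General solution: y = 7/2 + Ce^(-2x)
Applying y(0) = 4: C = 4 - 7/2 = 1/2
Particular solution: y = 7/2 + (1/2)e^(-2x)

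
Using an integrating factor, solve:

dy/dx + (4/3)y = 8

Using integrating factor method:

General solution: y = 6 + Ce^(-4x/3)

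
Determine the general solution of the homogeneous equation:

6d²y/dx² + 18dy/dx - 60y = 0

Characteristic equation: 6r² + 18r - 60 = 0
Divide by 6: r² + 3r - 10 = 0
Roots: r = 2, -5 (distinct real)
General solution: y = C₁e^(2x) + C₂e^(-5x)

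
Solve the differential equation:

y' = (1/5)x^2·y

Separating variables and integrating:
ln|y| = x^3/15 + C

General solution: y = Ce^(x^3/15)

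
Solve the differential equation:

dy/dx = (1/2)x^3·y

Separating variables and integrating:
ln|y| = x^4/8 + C

General solution: y = Ce^(x^4/8)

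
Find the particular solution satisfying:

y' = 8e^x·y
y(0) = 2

General solution: y = Ce^(8e^x)
Applying IC y(0) = 2:
Particular solution: y = 2e^(8(e^x - 1))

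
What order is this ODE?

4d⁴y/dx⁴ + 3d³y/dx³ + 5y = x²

The order is 4 (highest derivative is of order 4).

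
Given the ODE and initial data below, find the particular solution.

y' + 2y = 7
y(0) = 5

General solution: y = 7/2 + Ce^(-2x)
Applying y(0) = 5: C = 5 - 7/2 = 3/2
Particular solution: y = 7/2 + (3/2)e^(-2x)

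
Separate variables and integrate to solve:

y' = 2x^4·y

Separating variables and integrating:
ln|y| = 2x^5/5 + C

General solution: y = Ce^(2x^5/5)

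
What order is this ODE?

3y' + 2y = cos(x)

The order is 1 (highest derivative is of order 1).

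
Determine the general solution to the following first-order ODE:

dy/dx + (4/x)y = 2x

Using integrating factor method:

General solution: y = (1/3)x^2 + Cx^(-4)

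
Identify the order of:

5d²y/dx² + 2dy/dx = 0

The order is 2 (highest derivative is of order 2).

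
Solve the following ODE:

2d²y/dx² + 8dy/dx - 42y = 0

Characteristic equation: 2r² + 8r - 42 = 0
Divide by 2: r² + 4r - 21 = 0
Roots: r = 3, -7 (distinct real)
General solution: y = C₁e^(3x) + C₂e^(-7x)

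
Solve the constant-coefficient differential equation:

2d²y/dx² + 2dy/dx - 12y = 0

Characteristic equation: 2r² + 2r - 12 = 0
Divide by 2: r² + r - 6 = 0
Roots: r = 2, -3 (distinct real)
General solution: y = C₁e^(2x) + C₂e^(-3x)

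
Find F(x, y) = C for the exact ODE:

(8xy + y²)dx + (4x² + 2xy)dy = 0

Verify exactness: ∂M/∂y = ∂N/∂x ✓
Find F(x,y) such that ∂F/∂x = M, ∂F/∂y = N
Solution: 4x²y + xy² = C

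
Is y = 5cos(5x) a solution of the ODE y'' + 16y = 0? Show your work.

Verification:
y'' = -125cos(5x)
y'' + 16y ≠ 0 (frequency mismatch: got 25 instead of 16)

No, it is not a solution.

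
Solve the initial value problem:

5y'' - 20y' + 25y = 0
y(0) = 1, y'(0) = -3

General solution: y = e^(2x)(C₁cos(x) + C₂sin(x))
Complex roots r = 2 ± i
Applying ICs: C₁ = 1, C₂ = -5
Particular solution: y = e^(2x)(cos(x) - 5sin(x))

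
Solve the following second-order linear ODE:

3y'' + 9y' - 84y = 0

Characteristic equation: 3r² + 9r - 84 = 0
Divide by 3: r² + 3r - 28 = 0
Roots: r = 4, -7 (distinct real)
General solution: y = C₁e^(4x) + C₂e^(-7x)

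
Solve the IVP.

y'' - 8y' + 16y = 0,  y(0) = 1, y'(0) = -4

General solution: y = (C₁ + C₂x)e^(4x)
Repeated root r = 4
Applying ICs: C₁ = 1, C₂ = -8
Particular solution: y = (1 - 8x)e^(4x)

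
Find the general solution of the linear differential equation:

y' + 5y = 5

Using integrating factor method:

General solution: y = 1 + Ce^(-5x)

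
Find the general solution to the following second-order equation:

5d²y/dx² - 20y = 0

Characteristic equation: 5r² - 20 = 0
Divide by 5: r² - 4 = 0
Roots: r = 2, -2 (distinct real)
General solution: y = C₁e^(2x) + C₂e^(-2x)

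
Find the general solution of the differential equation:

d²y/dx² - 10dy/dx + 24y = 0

Characteristic equation: r² - 10r + 24 = 0
Roots: r = 4, 6 (distinct real)
General solution: y = C₁e^(4x) + C₂e^(6x)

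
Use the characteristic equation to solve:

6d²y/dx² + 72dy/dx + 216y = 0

Characteristic equation: 6r² + 72r + 216 = 0
Divide by 6: r² + 12r + 36 = 0
Factored: (r + 6)² = 0
Repeated root: r = -6
General solution: y = (C₁ + C₂x)e^(-6x)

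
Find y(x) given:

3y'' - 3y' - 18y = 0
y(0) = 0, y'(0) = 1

General solution: y = C₁e^(3x) + C₂e^(-2x)
Applying ICs: C₁ = 1/5, C₂ = -1/5
Particular solution: y = (1/5)e^(3x) - (1/5)e^(-2x)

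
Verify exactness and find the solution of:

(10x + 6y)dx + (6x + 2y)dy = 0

Verify exactness: ∂M/∂y = ∂N/∂x ✓
Find F(x,y) such that ∂F/∂x = M, ∂F/∂y = N
Solution: 5x² + 6xy + y² = C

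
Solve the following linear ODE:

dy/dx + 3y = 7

Using integrating factor method:

General solution: y = 7/3 + Ce^(-3x)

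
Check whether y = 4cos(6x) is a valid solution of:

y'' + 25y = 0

Verification:
y'' = -144cos(6x)
y'' + 25y ≠ 0 (frequency mismatch: got 36 instead of 25)

No, it is not a solution.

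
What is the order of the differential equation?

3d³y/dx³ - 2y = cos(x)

The order is 3 (highest derivative is of order 3).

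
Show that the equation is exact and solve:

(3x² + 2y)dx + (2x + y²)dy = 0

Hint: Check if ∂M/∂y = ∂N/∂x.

Verify exactness: ∂M/∂y = ∂N/∂x ✓
Find F(x,y) such that ∂F/∂x = M, ∂F/∂y = N
Solution: x³ + 2xy + y³/3 = C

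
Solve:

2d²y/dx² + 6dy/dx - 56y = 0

Characteristic equation: 2r² + 6r - 56 = 0
Divide by 2: r² + 3r - 28 = 0
Roots: r = 4, -7 (distinct real)
General solution: y = C₁e^(4x) + C₂e^(-7x)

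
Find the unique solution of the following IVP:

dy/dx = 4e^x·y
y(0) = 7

General solution: y = Ce^(4e^x)
Applying IC y(0) = 7:
Particular solution: y = 7e^(4(e^x - 1))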